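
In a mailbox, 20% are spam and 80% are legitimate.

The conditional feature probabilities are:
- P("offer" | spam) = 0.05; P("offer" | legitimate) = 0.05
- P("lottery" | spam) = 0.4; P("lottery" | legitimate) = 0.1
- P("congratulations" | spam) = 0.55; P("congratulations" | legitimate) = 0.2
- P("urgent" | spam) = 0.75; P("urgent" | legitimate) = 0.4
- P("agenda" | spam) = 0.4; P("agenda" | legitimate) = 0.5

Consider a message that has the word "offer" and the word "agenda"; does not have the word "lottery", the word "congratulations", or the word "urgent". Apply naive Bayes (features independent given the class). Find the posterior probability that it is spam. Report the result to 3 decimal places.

0.030

spam: 0.2 × 0.05 × (1−0.4) × (1−0.55) × (1−0.75) × 0.4 = 0.00027
legitimate: 0.8 × 0.05 × (1−0.1) × (1−0.2) × (1−0.4) × 0.5 = 0.00864
P(spam | x) = 0.00027 / 0.00891 ≈ 0.030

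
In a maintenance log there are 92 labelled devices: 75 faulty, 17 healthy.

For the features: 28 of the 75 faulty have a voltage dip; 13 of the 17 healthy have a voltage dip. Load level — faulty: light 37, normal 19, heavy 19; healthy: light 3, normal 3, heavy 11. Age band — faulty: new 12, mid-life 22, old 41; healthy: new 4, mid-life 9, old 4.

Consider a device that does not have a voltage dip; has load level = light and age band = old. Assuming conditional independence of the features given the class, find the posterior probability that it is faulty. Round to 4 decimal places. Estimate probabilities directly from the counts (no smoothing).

0.9871

faulty: (75/92) × (47/75) × (37/75) × (41/75) ≈ 0.137776
healthy: (17/92) × (4/17) × (3/17) × (4/17) ≈ 0.00180533
P(faulty | x) = 0.137776 / 0.13958133 ≈ 0.9871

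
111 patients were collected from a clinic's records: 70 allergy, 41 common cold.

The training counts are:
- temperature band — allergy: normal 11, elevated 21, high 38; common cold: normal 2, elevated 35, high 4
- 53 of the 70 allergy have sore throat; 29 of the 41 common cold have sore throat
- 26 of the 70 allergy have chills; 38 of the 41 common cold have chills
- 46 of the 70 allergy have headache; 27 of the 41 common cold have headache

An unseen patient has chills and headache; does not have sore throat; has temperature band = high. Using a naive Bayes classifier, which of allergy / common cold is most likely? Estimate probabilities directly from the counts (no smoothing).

allergy: (70/111) × (38/70) × (17/70) × (26/70) × (46/70) ≈ 0.020293
common cold: (41/111) × (4/41) × (12/41) × (38/41) × (27/41) ≈ 0.00643745
Highest score → allergy.

allergy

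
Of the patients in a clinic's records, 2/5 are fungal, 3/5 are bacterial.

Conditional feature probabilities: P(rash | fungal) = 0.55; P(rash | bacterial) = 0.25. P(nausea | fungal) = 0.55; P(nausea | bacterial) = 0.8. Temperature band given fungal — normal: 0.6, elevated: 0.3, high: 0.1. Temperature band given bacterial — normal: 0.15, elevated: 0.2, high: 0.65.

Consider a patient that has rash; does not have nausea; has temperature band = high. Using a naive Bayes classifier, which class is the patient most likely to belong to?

bacterial

fungal: 0.4 × 0.55 × (1−0.55) × 0.1 = 0.0099
bacterial: 0.6 × 0.25 × (1−0.8) × 0.65 = 0.0195
Highest score → bacterial.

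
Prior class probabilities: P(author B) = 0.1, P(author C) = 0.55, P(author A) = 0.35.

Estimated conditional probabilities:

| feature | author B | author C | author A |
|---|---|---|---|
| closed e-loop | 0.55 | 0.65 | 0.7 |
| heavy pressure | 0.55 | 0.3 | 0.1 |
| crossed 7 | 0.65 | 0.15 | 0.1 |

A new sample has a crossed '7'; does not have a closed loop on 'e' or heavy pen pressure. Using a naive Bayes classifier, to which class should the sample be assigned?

author C

author B: 0.1 × (1−0.55) × (1−0.55) × 0.65 = 0.0131625
author C: 0.55 × (1−0.65) × (1−0.3) × 0.15 = 0.0202125
author A: 0.35 × (1−0.7) × (1−0.1) × 0.1 = 0.00945
Highest score → author C.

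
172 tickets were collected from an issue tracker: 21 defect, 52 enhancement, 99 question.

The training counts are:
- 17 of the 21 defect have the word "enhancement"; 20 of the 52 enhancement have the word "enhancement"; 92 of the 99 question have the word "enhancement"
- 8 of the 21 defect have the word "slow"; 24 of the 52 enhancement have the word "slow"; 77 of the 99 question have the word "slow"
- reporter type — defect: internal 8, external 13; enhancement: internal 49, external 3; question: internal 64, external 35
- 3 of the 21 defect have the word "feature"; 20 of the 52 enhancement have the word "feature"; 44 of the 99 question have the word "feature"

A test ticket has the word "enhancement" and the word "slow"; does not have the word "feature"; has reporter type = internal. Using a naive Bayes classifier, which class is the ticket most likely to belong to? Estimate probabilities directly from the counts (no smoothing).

defect: (21/172) × (17/21) × (8/21) × (8/21) × (18/21) ≈ 0.0122946
enhancement: (52/172) × (20/52) × (24/52) × (49/52) × (32/52) ≈ 0.0311207
question: (99/172) × (92/99) × (77/99) × (64/99) × (55/99) ≈ 0.149413
Highest score → question.

question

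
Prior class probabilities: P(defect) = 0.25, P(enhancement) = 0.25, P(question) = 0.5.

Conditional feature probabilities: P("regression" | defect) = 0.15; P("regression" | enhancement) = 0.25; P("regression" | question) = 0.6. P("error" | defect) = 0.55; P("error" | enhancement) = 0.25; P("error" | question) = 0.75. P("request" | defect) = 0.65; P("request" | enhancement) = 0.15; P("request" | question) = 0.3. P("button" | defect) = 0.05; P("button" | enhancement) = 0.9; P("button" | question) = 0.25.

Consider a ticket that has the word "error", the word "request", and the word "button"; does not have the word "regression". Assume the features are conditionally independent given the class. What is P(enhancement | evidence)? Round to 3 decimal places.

defect: 0.25 × (1−0.15) × 0.55 × 0.65 × 0.05 = 0.0037984375
enhancement: 0.25 × (1−0.25) × 0.25 × 0.15 × 0.9 = 0.006328125
question: 0.5 × (1−0.6) × 0.75 × 0.3 × 0.25 = 0.01125
P(enhancement | x) = 0.006328125 / 0.0213765625 ≈ 0.296

0.296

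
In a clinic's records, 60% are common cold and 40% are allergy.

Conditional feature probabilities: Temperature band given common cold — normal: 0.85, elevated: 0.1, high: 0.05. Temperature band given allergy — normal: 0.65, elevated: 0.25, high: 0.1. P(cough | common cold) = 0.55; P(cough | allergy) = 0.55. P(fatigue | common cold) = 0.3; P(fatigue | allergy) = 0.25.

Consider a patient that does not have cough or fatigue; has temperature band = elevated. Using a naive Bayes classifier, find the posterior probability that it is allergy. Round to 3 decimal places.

0.641

common cold: 0.6 × 0.1 × (1−0.55) × (1−0.3) = 0.0189
allergy: 0.4 × 0.25 × (1−0.55) × (1−0.25) = 0.03375
P(allergy | x) = 0.03375 / 0.05265 ≈ 0.641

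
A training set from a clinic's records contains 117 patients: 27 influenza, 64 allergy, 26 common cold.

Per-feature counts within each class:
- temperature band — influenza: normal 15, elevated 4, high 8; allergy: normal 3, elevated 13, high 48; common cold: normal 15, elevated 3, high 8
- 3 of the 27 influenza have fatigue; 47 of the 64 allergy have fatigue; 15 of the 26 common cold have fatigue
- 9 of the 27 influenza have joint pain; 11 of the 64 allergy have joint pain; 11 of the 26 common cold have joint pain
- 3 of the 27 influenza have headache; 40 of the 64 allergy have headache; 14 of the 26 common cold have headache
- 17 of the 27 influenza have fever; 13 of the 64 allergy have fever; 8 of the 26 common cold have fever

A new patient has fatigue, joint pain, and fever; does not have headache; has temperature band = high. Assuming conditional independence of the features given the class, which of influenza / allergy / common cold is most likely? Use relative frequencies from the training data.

influenza: (27/117) × (8/27) × (3/27) × (9/27) × (24/27) × (17/27) ≈ 0.00141734
allergy: (64/117) × (48/64) × (47/64) × (11/64) × (24/64) × (13/64) = 0.00394439697265625
common cold: (26/117) × (8/26) × (15/26) × (11/26) × (12/26) × (8/26) ≈ 0.0023701
Highest score → allergy.

allergy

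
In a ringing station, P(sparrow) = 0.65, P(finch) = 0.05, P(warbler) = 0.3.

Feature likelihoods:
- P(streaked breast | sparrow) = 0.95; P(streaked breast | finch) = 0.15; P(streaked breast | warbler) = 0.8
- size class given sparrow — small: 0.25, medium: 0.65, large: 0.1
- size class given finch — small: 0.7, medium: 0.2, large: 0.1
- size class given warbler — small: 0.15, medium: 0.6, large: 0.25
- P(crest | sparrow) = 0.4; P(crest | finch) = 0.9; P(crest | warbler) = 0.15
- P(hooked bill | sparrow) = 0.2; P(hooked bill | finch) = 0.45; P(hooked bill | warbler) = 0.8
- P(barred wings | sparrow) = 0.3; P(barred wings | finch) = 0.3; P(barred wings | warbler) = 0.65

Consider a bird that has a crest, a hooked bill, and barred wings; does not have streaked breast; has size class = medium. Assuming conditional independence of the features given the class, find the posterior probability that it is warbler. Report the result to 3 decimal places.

0.646

sparrow: 0.65 × (1−0.95) × 0.65 × 0.4 × 0.2 × 0.3 = 0.000507
finch: 0.05 × (1−0.15) × 0.2 × 0.9 × 0.45 × 0.3 = 0.00103275
warbler: 0.3 × (1−0.8) × 0.6 × 0.15 × 0.8 × 0.65 = 0.002808
P(warbler | x) = 0.002808 / 0.00434775 ≈ 0.646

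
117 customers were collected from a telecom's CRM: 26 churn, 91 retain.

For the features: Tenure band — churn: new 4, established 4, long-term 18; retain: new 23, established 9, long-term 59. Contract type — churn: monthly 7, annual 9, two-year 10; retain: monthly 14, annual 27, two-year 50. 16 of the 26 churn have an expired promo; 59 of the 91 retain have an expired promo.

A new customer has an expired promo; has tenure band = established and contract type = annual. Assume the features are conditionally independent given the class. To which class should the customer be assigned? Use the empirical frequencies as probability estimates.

churn: (26/117) × (4/26) × (9/26) × (16/26) ≈ 0.00728266
retain: (91/117) × (9/91) × (27/91) × (59/91) ≈ 0.0147975
Highest score → retain.

retain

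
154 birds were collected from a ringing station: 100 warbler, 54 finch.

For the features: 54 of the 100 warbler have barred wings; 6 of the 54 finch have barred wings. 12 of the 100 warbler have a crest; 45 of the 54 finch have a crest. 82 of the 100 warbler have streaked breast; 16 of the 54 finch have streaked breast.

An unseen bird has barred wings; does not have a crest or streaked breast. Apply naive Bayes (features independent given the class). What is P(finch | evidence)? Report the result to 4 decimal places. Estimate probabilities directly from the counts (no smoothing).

warbler: (100/154) × (54/100) × (88/100) × (18/100) ≈ 0.0555429
finch: (54/154) × (6/54) × (9/54) × (38/54) ≈ 0.0045695
P(finch | x) = 0.0045695 / 0.0601124 ≈ 0.0760

0.0760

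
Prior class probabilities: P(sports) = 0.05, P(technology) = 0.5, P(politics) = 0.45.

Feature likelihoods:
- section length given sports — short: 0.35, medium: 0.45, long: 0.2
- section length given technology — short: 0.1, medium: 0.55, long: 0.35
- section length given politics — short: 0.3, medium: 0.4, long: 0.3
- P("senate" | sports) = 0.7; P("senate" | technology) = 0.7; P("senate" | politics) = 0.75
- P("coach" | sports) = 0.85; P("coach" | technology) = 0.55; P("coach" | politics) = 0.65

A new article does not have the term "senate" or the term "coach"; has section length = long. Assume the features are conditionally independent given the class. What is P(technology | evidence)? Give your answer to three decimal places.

0.658

sports: 0.05 × 0.2 × (1−0.7) × (1−0.85) = 0.00045
technology: 0.5 × 0.35 × (1−0.7) × (1−0.55) = 0.023625
politics: 0.45 × 0.3 × (1−0.75) × (1−0.65) = 0.0118125
P(technology | x) = 0.023625 / 0.0358875 ≈ 0.658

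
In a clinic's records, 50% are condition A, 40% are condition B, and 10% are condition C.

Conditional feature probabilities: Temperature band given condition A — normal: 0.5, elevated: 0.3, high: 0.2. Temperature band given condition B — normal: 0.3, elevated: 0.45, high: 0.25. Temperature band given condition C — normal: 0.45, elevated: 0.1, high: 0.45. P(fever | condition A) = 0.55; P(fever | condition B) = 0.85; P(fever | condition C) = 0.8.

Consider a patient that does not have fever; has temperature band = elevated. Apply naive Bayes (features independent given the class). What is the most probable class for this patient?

condition A: 0.5 × 0.3 × (1−0.55) = 0.0675
condition B: 0.4 × 0.45 × (1−0.85) = 0.027
condition C: 0.1 × 0.1 × (1−0.8) = 0.002
Highest score → condition A.

condition A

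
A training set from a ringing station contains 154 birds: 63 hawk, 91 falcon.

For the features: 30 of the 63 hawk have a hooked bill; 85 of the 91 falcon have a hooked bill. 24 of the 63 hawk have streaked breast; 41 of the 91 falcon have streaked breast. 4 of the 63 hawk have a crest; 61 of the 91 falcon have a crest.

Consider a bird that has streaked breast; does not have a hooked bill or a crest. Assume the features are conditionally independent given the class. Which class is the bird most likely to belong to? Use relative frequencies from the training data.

hawk: (63/154) × (33/63) × (24/63) × (59/63) ≈ 0.0764496
falcon: (91/154) × (6/91) × (41/91) × (30/91) ≈ 0.00578699
Highest score → hawk.

hawk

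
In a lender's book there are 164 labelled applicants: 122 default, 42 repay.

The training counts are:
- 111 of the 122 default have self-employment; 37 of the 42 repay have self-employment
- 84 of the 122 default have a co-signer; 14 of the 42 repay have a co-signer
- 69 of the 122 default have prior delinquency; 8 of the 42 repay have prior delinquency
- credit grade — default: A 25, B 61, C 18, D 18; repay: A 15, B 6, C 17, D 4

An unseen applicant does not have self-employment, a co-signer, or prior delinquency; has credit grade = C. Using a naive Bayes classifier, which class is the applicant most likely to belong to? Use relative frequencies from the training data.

repay

default: (122/164) × (11/122) × (38/122) × (53/122) × (18/122) ≈ 0.00133906
repay: (42/164) × (5/42) × (28/42) × (34/42) × (17/42) ≈ 0.00665985
Highest score → repay.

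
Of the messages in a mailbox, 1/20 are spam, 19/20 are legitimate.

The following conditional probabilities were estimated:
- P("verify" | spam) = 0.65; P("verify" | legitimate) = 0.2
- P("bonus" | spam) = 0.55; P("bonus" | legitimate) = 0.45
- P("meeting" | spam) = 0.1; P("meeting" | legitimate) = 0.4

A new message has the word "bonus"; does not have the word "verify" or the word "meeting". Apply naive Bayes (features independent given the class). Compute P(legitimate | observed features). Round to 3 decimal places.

spam: 0.05 × (1−0.65) × 0.55 × (1−0.1) = 0.0086625
legitimate: 0.95 × (1−0.2) × 0.45 × (1−0.4) = 0.2052
P(legitimate | x) = 0.2052 / 0.2138625 ≈ 0.959

0.959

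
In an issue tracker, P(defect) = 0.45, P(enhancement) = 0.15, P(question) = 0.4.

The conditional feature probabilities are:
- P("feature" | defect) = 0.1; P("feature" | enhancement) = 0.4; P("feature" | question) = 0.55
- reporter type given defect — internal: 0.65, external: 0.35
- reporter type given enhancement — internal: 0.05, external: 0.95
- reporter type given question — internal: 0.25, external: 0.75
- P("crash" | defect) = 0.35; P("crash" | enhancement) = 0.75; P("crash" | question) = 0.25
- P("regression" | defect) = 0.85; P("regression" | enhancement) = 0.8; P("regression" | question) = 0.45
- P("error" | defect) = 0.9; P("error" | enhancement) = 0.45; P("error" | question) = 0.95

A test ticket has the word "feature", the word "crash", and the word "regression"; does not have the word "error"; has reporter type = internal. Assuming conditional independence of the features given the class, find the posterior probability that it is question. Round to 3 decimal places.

0.143

defect: 0.45 × 0.1 × 0.65 × 0.35 × 0.85 × (1−0.9) = 0.0008701875
enhancement: 0.15 × 0.4 × 0.05 × 0.75 × 0.8 × (1−0.45) = 0.00099
question: 0.4 × 0.55 × 0.25 × 0.25 × 0.45 × (1−0.95) = 0.000309375
P(question | x) = 0.000309375 / 0.0021695625 ≈ 0.143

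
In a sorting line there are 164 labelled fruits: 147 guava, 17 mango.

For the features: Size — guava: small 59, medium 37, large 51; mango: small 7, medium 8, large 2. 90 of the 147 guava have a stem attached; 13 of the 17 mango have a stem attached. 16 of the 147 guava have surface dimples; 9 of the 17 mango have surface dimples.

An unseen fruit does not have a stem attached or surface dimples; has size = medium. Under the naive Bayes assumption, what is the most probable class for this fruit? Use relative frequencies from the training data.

guava

guava: (147/164) × (37/147) × (57/147) × (131/147) ≈ 0.0779596
mango: (17/164) × (8/17) × (4/17) × (8/17) ≈ 0.0054013
Highest score → guava.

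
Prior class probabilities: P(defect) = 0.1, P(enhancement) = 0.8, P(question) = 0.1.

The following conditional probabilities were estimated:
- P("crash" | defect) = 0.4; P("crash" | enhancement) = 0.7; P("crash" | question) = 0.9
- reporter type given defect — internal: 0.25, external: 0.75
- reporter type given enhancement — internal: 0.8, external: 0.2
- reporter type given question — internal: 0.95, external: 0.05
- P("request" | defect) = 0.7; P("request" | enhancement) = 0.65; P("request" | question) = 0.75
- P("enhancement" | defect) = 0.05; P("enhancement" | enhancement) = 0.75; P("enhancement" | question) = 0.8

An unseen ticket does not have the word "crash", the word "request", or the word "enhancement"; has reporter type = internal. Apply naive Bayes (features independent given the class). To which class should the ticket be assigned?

enhancement

defect: 0.1 × (1−0.4) × 0.25 × (1−0.7) × (1−0.05) = 0.004275
enhancement: 0.8 × (1−0.7) × 0.8 × (1−0.65) × (1−0.75) = 0.0168
question: 0.1 × (1−0.9) × 0.95 × (1−0.75) × (1−0.8) = 0.000475
Highest score → enhancement.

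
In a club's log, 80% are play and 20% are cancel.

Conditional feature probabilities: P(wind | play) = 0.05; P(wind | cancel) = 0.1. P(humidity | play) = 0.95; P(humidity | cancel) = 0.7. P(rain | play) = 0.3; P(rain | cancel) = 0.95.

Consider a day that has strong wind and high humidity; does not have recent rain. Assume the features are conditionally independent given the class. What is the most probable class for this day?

play

play: 0.8 × 0.05 × 0.95 × (1−0.3) = 0.0266
cancel: 0.2 × 0.1 × 0.7 × (1−0.95) = 0.0007
Highest score → play.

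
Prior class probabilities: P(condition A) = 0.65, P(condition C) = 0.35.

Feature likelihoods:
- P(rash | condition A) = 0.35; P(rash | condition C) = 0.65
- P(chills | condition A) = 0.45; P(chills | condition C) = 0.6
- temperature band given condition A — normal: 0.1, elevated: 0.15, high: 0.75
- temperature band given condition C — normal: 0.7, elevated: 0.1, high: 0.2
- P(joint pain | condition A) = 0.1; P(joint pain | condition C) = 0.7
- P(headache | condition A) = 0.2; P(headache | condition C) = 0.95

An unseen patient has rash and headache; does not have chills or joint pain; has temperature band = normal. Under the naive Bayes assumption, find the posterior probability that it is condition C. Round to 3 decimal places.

0.890

condition A: 0.65 × 0.35 × (1−0.45) × 0.1 × (1−0.1) × 0.2 = 0.00225225
condition C: 0.35 × 0.65 × (1−0.6) × 0.7 × (1−0.7) × 0.95 = 0.0181545
P(condition C | x) = 0.0181545 / 0.02040675 ≈ 0.890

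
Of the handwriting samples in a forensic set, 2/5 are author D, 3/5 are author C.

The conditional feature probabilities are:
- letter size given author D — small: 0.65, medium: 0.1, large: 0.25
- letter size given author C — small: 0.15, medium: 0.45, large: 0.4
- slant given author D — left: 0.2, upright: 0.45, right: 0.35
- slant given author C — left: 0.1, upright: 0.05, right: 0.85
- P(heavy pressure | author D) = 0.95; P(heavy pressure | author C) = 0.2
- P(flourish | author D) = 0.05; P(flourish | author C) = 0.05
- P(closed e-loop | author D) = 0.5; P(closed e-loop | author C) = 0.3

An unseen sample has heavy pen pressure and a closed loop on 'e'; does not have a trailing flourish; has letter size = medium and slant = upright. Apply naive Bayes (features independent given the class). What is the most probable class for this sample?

author D: 0.4 × 0.1 × 0.45 × 0.95 × (1−0.05) × 0.5 = 0.0081225
author C: 0.6 × 0.45 × 0.05 × 0.2 × (1−0.05) × 0.3 = 0.0007695
Highest score → author D.

author D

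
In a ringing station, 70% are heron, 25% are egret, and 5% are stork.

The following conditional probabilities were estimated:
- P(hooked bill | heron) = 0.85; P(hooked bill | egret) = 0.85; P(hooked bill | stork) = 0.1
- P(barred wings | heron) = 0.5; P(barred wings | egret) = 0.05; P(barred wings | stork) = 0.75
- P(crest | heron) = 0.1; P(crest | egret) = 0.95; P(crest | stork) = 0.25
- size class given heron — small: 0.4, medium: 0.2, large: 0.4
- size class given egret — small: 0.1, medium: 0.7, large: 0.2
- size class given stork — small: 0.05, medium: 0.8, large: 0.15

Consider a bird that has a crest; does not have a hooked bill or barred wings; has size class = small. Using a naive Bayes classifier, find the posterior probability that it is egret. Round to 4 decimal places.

0.6017

heron: 0.7 × (1−0.85) × (1−0.5) × 0.1 × 0.4 = 0.0021
egret: 0.25 × (1−0.85) × (1−0.05) × 0.95 × 0.1 = 0.003384375
stork: 0.05 × (1−0.1) × (1−0.75) × 0.25 × 0.05 = 0.000140625
P(egret | x) = 0.003384375 / 0.005625 ≈ 0.6017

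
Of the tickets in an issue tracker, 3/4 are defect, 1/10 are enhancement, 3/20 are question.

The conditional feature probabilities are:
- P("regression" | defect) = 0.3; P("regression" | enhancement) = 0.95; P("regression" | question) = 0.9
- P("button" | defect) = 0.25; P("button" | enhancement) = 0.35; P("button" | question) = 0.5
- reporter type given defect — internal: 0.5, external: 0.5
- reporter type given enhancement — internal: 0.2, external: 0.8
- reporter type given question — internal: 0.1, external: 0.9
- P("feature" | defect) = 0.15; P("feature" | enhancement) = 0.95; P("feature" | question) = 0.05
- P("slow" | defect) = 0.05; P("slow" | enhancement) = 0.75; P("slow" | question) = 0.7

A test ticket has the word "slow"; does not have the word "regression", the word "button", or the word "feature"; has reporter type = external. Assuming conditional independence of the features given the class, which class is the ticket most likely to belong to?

defect

defect: 0.75 × (1−0.3) × (1−0.25) × 0.5 × (1−0.15) × 0.05 = 0.0083671875
enhancement: 0.1 × (1−0.95) × (1−0.35) × 0.8 × (1−0.95) × 0.75 = 0.0000975
question: 0.15 × (1−0.9) × (1−0.5) × 0.9 × (1−0.05) × 0.7 = 0.00448875
Highest score → defect.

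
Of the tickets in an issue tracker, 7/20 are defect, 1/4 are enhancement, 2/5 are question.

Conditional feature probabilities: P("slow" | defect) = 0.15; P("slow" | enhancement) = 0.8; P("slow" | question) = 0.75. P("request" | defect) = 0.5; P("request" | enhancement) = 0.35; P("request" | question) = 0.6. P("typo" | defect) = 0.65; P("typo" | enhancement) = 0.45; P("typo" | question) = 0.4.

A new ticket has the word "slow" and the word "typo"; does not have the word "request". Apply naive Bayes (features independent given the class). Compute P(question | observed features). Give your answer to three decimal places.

0.388

defect: 0.35 × 0.15 × (1−0.5) × 0.65 = 0.0170625
enhancement: 0.25 × 0.8 × (1−0.35) × 0.45 = 0.0585
question: 0.4 × 0.75 × (1−0.6) × 0.4 = 0.048
P(question | x) = 0.048 / 0.1235625 ≈ 0.388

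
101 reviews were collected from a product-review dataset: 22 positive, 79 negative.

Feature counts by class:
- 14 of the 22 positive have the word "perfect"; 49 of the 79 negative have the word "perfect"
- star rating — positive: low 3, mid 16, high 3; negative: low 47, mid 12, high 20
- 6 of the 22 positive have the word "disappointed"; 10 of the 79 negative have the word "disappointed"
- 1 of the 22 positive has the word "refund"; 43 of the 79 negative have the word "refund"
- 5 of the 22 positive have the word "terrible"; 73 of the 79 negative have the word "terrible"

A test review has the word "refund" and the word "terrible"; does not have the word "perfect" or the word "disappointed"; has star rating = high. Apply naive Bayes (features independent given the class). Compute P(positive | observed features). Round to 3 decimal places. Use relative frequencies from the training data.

0.002

positive: (22/101) × (8/22) × (3/22) × (16/22) × (1/22) × (5/22) ≈ 0.0000811501
negative: (79/101) × (30/79) × (20/79) × (69/79) × (43/79) × (73/79) ≈ 0.0330341
P(positive | x) = 0.0000811501 / 0.0331152501 ≈ 0.002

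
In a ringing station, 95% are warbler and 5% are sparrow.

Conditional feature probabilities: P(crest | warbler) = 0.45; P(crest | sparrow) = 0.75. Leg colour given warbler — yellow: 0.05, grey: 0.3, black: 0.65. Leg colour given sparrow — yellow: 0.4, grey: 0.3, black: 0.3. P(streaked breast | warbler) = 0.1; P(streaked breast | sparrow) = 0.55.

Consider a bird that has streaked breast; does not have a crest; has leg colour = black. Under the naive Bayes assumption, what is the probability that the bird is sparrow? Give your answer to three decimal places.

warbler: 0.95 × (1−0.45) × 0.65 × 0.1 = 0.0339625
sparrow: 0.05 × (1−0.75) × 0.3 × 0.55 = 0.0020625
P(sparrow | x) = 0.0020625 / 0.036025 ≈ 0.057

0.057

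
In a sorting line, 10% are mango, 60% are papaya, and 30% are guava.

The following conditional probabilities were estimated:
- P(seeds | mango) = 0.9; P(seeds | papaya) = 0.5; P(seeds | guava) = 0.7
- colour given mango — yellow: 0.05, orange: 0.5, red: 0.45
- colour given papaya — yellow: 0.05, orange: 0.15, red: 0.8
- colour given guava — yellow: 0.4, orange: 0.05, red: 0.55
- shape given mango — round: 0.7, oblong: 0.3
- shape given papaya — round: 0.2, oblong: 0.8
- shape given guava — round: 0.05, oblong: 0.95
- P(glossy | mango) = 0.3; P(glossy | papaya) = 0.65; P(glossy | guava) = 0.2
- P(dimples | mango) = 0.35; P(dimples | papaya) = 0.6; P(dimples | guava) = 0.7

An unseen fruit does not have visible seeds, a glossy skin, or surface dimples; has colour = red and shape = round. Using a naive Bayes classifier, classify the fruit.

papaya

mango: 0.1 × (1−0.9) × 0.45 × 0.7 × (1−0.3) × (1−0.35) = 0.00143325
papaya: 0.6 × (1−0.5) × 0.8 × 0.2 × (1−0.65) × (1−0.6) = 0.00672
guava: 0.3 × (1−0.7) × 0.55 × 0.05 × (1−0.2) × (1−0.7) = 0.000594
Highest score → papaya.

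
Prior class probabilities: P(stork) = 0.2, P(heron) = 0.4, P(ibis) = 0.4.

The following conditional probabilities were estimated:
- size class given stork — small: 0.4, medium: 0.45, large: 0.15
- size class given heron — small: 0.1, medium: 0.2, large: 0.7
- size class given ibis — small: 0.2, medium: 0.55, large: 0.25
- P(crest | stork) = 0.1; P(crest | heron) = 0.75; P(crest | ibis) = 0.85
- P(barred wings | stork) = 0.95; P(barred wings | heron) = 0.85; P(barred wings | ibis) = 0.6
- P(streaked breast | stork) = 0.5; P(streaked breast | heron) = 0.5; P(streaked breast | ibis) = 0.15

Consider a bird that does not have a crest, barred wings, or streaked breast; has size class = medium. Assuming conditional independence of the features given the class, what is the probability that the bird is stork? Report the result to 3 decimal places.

stork: 0.2 × 0.45 × (1−0.1) × (1−0.95) × (1−0.5) = 0.002025
heron: 0.4 × 0.2 × (1−0.75) × (1−0.85) × (1−0.5) = 0.0015
ibis: 0.4 × 0.55 × (1−0.85) × (1−0.6) × (1−0.15) = 0.01122
P(stork | x) = 0.002025 / 0.014745 ≈ 0.137

0.137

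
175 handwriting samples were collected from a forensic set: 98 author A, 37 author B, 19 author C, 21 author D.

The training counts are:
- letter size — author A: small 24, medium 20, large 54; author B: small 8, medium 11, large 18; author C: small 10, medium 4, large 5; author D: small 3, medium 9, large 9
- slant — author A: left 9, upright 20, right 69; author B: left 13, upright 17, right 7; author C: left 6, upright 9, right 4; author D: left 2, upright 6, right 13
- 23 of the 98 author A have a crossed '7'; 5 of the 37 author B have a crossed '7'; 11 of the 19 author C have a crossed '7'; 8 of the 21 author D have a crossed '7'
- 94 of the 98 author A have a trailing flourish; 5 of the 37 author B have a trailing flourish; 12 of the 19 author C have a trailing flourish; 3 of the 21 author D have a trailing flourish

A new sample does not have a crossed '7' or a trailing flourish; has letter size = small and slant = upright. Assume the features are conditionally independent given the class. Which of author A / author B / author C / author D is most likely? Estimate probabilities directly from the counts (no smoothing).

author B

author A: (98/175) × (24/98) × (20/98) × (75/98) × (4/98) ≈ 0.000874271
author B: (37/175) × (8/37) × (17/37) × (32/37) × (32/37) ≈ 0.0157107
author C: (19/175) × (10/19) × (9/19) × (8/19) × (7/19) ≈ 0.00419886
author D: (21/175) × (3/21) × (6/21) × (13/21) × (18/21) ≈ 0.00259892
Highest score → author B.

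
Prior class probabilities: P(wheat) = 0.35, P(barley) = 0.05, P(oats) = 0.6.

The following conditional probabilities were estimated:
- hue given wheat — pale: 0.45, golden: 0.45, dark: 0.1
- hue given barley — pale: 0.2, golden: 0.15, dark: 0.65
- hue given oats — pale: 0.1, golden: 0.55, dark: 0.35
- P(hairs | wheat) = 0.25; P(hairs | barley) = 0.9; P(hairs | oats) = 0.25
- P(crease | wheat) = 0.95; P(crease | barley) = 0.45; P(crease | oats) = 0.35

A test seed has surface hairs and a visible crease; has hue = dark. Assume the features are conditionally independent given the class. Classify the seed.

oats

wheat: 0.35 × 0.1 × 0.25 × 0.95 = 0.0083125
barley: 0.05 × 0.65 × 0.9 × 0.45 = 0.0131625
oats: 0.6 × 0.35 × 0.25 × 0.35 = 0.018375
Highest score → oats.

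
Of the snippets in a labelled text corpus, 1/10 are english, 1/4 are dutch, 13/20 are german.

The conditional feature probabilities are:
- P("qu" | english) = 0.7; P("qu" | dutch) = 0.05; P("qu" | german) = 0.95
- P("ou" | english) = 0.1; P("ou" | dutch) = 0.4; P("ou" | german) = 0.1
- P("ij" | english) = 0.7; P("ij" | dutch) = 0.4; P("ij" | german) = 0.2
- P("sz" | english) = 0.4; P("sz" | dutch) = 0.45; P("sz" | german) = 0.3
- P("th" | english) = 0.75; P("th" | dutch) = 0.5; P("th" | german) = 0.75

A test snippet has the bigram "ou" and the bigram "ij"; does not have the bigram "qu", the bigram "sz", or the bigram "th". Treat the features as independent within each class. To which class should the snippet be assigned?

dutch

english: 0.1 × (1−0.7) × 0.1 × 0.7 × (1−0.4) × (1−0.75) = 0.000315
dutch: 0.25 × (1−0.05) × 0.4 × 0.4 × (1−0.45) × (1−0.5) = 0.01045
german: 0.65 × (1−0.95) × 0.1 × 0.2 × (1−0.3) × (1−0.75) = 0.00011375
Highest score → dutch.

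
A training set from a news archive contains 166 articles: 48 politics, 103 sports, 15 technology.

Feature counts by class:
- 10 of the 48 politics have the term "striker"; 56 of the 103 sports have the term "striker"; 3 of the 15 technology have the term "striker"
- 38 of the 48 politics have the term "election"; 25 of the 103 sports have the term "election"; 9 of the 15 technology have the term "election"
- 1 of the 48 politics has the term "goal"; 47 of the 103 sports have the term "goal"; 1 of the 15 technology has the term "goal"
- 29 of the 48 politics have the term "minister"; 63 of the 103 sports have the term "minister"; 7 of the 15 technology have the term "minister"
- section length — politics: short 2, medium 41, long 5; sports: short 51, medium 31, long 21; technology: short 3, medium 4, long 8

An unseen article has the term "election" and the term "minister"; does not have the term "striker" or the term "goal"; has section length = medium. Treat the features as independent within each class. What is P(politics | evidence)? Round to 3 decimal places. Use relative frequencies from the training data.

0.885

politics: (48/166) × (38/48) × (38/48) × (47/48) × (29/48) × (41/48) ≈ 0.0915744
sports: (103/166) × (47/103) × (25/103) × (56/103) × (63/103) × (31/103) ≈ 0.00687814
technology: (15/166) × (12/15) × (9/15) × (14/15) × (7/15) × (4/15) ≈ 0.00503775
P(politics | x) = 0.0915744 / 0.10349029 ≈ 0.885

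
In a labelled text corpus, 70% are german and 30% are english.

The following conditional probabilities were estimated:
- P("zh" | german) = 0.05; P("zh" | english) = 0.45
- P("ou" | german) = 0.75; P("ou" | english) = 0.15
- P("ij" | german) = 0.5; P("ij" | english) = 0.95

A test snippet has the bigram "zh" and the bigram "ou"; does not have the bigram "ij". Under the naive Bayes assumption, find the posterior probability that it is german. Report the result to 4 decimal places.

german: 0.7 × 0.05 × 0.75 × (1−0.5) = 0.013125
english: 0.3 × 0.45 × 0.15 × (1−0.95) = 0.0010125
P(german | x) = 0.013125 / 0.0141375 ≈ 0.9284

0.9284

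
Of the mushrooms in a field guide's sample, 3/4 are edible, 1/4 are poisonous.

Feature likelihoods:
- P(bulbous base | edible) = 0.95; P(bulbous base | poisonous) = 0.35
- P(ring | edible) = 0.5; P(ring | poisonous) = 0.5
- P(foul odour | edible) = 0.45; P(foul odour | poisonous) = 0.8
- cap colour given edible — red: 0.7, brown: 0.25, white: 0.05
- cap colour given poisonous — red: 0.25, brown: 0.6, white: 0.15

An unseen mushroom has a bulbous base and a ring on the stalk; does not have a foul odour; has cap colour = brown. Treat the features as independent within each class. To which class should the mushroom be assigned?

edible: 0.75 × 0.95 × 0.5 × (1−0.45) × 0.25 = 0.048984375
poisonous: 0.25 × 0.35 × 0.5 × (1−0.8) × 0.6 = 0.00525
Highest score → edible.

edible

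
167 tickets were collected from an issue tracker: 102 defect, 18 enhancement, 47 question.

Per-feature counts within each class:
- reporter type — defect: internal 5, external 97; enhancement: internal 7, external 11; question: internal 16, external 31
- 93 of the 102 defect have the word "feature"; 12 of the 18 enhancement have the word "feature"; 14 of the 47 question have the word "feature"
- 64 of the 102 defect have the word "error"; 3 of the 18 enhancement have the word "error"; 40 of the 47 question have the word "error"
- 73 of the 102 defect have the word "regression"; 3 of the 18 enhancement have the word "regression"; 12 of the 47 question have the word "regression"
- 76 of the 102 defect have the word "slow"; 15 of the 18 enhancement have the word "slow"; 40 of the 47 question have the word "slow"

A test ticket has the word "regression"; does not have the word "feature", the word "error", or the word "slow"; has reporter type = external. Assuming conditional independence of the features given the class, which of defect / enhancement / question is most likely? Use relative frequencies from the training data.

defect: (102/167) × (97/102) × (9/102) × (38/102) × (73/102) × (26/102) ≈ 0.00348319
enhancement: (18/167) × (11/18) × (6/18) × (15/18) × (3/18) × (3/18) ≈ 0.000508243
question: (47/167) × (31/47) × (33/47) × (7/47) × (12/47) × (7/47) ≈ 0.000738151
Highest score → defect.

defect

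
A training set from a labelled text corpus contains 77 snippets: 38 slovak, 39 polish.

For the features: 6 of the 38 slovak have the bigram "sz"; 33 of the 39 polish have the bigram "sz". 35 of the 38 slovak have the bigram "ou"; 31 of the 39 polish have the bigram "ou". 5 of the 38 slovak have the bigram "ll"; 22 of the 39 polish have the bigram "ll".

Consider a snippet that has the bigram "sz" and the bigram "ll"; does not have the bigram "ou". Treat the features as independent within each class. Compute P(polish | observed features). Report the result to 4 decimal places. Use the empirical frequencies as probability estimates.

slovak: (38/77) × (6/38) × (3/38) × (5/38) ≈ 0.00080944
polish: (39/77) × (33/39) × (8/39) × (22/39) ≈ 0.0495914
P(polish | x) = 0.0495914 / 0.05040084 ≈ 0.9839

0.9839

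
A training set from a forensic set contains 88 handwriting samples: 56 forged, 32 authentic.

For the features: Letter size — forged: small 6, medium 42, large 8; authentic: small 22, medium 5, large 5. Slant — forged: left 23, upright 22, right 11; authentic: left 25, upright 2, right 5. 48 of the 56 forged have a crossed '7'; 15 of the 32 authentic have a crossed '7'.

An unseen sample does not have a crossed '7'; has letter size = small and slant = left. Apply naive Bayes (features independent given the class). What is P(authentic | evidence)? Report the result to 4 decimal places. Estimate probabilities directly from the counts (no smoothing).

0.9629

forged: (56/88) × (6/56) × (23/56) × (8/56) ≈ 0.00400046
authentic: (32/88) × (22/32) × (25/32) × (17/32) = 0.103759765625
P(authentic | x) = 0.103759765625 / 0.107760225625 ≈ 0.9629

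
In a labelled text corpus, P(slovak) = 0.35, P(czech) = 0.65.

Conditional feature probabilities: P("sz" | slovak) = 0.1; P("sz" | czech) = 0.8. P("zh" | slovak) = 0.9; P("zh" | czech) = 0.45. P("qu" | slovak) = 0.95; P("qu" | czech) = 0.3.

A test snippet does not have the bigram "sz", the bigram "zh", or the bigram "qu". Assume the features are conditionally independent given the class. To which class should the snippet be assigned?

czech

slovak: 0.35 × (1−0.1) × (1−0.9) × (1−0.95) = 0.001575
czech: 0.65 × (1−0.8) × (1−0.45) × (1−0.3) = 0.05005
Highest score → czech.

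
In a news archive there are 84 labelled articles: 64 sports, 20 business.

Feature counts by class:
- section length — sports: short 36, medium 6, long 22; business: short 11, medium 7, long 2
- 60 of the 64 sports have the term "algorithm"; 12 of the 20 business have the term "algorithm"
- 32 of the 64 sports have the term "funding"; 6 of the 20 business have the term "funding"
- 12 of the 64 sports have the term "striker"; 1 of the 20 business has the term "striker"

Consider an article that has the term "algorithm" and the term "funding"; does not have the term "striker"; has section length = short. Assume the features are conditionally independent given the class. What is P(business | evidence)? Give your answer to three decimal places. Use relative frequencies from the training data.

0.121

sports: (64/84) × (36/64) × (60/64) × (32/64) × (52/64) ≈ 0.163225
business: (20/84) × (11/20) × (12/20) × (6/20) × (19/20) ≈ 0.0223929
P(business | x) = 0.0223929 / 0.1856179 ≈ 0.121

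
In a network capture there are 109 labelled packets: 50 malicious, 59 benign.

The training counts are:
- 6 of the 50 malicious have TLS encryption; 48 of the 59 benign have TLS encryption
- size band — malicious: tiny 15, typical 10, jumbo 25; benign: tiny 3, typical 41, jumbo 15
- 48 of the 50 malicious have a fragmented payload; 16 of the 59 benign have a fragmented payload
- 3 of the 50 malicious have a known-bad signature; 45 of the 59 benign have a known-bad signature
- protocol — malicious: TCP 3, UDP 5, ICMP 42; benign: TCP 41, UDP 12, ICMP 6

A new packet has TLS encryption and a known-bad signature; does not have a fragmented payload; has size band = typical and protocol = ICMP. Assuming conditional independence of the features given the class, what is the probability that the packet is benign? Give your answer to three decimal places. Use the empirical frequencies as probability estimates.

0.999

malicious: (50/109) × (6/50) × (10/50) × (2/50) × (3/50) × (42/50) ≈ 0.0000221945
benign: (59/109) × (48/59) × (41/59) × (43/59) × (45/59) × (6/59) ≈ 0.0172991
P(benign | x) = 0.0172991 / 0.0173212945 ≈ 0.999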